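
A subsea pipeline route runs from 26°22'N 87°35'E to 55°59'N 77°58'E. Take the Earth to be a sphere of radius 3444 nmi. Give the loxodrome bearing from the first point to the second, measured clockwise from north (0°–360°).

Meridional parts: M(φ₁)=+0.4773, M(φ₂)=+1.1845 → ΔM = +0.7072;  Δλ = -0.1678 rad
tan C = Δλ / ΔM = -0.2373 → C = 346.65°

346.6°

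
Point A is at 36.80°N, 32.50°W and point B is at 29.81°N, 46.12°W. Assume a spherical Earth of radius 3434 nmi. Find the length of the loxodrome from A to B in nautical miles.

800 nmi

Δψ = ln[tan(π/4+φ₂/2)/tan(π/4+φ₁/2)] = -0.1461;  Δφ = -0.1220 rad,  Δλ = -0.2377 rad
q = Δφ/Δψ = 0.8348
d = R·√(Δφ² + q²Δλ²) = 3434·0.23294 = 800 nmi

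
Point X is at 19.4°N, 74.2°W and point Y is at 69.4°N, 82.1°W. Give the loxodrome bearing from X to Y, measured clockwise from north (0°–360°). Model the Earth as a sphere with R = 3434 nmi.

Meridional parts: M(φ₁)=+0.3453, M(φ₂)=+1.7052 → ΔM = +1.3600;  Δλ = -0.1379 rad
tan C = Δλ / ΔM = -0.1014 → C = 354.21°

354.2°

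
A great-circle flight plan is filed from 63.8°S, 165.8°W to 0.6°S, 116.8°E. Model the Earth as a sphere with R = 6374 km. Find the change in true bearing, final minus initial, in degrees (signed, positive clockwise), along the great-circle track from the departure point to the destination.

Initial bearing θ₁ = atan2(sin Δλ cos φ₂, cos φ₁ sin φ₂ − sin φ₁ cos φ₂ cos Δλ) = 281.08°
Final bearing θ₂ = (initial bearing from the destination back to the start) + 180° = 334.32°
Δθ = θ₂ − θ₁ = +53.2°

+53.2°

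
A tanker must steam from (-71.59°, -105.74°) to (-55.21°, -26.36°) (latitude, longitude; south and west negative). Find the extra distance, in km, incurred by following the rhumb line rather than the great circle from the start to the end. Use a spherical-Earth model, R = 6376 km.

274 km

Great circle: cos σ = sin φ₁ sin φ₂ + cos φ₁ cos φ₂ cos Δλ,  σ = 0.6225 rad → d_gc = 3969.0 km
Rhumb line: Δψ = +0.6592, q = Δφ/Δψ = 0.4337, d_rh = R√(Δφ²+q²Δλ²) = 4242.6 km
Excess = 4242.6 − 3969.0 = 273.6 ≈ 274 km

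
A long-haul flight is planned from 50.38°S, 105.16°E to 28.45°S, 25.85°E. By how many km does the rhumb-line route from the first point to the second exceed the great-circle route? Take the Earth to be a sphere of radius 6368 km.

260 km

Great circle: cos σ = sin φ₁ sin φ₂ + cos φ₁ cos φ₂ cos Δλ,  σ = 1.0804 rad → d_gc = 6880.1 km
Rhumb line: Δψ = +0.5027, q = Δφ/Δψ = 0.7613, d_rh = R√(Δφ²+q²Δλ²) = 7139.9 km
Excess = 7139.9 − 6880.1 = 259.8 ≈ 260 km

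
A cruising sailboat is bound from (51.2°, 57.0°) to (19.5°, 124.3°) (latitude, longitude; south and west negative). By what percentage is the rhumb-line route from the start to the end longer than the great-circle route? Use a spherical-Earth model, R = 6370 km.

2.2%

Great circle: σ = 1.0609 rad → d_gc = Rσ = 6757.9 km
Rhumb: Δφ = -0.5533, Δλ = +1.1746, Δψ = -0.6966, q = Δφ/Δψ = 0.7943 → d_rh = R√(Δφ²+q²Δλ²) = 6909.4 km
Excess = (6909.4 − 6757.9) / 6757.9 = 151.5 / 6757.9 = 2.24% ≈ 2.2%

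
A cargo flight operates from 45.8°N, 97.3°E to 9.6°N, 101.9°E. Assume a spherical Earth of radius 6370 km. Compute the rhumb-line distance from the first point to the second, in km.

4049 km

Δψ = ln[tan(π/4+φ₂/2)/tan(π/4+φ₁/2)] = -0.7329;  Δφ = -0.6318 rad,  Δλ = +0.0803 rad
q = Δφ/Δψ = 0.8620
d = R·√(Δφ² + q²Δλ²) = 6370·0.63559 = 4049 km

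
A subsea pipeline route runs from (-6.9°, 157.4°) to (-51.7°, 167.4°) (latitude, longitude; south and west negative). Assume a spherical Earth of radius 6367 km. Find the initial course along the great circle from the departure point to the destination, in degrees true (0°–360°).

171.3°

N = sin Δλ·cos φ₂ = +0.1076;  D = cos φ₁ sin φ₂ − sin φ₁ cos φ₂ cos Δλ = -0.7058
initial course = atan2(N, D) = 171.33°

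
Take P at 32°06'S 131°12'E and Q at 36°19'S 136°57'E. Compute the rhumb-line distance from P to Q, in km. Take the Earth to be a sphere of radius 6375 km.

Rhumb course C = atan2(Δλ, Δψ) with Δψ = ln[tan(π/4+φ₂/2)/tan(π/4+φ₁/2)] = -0.0890, Δλ = +0.1004 → C = 131.58°
d = R·|Δφ| / |cos C| = 6375·0.07359 / 0.66363 = 707 km

707 km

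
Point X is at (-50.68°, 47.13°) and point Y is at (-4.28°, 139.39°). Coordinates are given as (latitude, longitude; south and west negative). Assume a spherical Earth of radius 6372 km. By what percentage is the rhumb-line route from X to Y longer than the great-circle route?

3.3%

Great circle: σ = 1.5380 rad → d_gc = Rσ = 9800.0 km
Rhumb: Δφ = +0.8098, Δλ = +1.6102, Δψ = +0.9545, q = Δφ/Δψ = 0.8484 → d_rh = R√(Δφ²+q²Δλ²) = 10119.8 km
Excess = (10119.8 − 9800.0) / 9800.0 = 319.8 / 9800.0 = 3.26% ≈ 3.3%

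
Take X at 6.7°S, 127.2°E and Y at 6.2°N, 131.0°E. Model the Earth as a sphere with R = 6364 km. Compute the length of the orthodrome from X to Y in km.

1493 km

cos σ = sin φ₁ sin φ₂ + cos φ₁ cos φ₂ cos Δλ
      = sin(-6.70°)sin(6.20°) + cos(-6.70°)cos(6.20°)cos(3.80°) = 0.9726
σ = 13.446° → d = Rσ = 6364·0.23467 = 1493 km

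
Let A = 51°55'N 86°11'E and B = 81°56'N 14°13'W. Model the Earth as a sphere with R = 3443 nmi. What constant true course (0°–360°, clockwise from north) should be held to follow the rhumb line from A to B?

312.2°

Meridional parts: M(φ₁)=+1.0638, M(φ₂)=+2.6520 → ΔM = +1.5882;  Δλ = -1.7523 rad
tan C = Δλ / ΔM = -1.1033 → C = 312.19°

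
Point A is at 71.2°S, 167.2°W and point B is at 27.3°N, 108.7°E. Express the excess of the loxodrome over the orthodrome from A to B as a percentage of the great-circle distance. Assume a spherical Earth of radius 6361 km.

2.7%

Great circle: σ = 1.9875 rad → d_gc = Rσ = 12642.5 km
Rhumb: Δφ = +1.7191, Δλ = -1.4678, Δψ = +2.2941, q = Δφ/Δψ = 0.7494 → d_rh = R√(Δφ²+q²Δλ²) = 12982.3 km
Excess = (12982.3 − 12642.5) / 12642.5 = 339.8 / 12642.5 = 2.69% ≈ 2.7%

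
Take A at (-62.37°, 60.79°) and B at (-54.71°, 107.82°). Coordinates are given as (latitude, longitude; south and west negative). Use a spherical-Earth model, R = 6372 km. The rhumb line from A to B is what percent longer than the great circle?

Great circle: σ = 0.4376 rad → d_gc = Rσ = 2788.3 km
Rhumb: Δφ = +0.1337, Δλ = +0.8208, Δψ = +0.2574, q = Δφ/Δψ = 0.5194 → d_rh = R√(Δφ²+q²Δλ²) = 2847.2 km
Excess = (2847.2 − 2788.3) / 2788.3 = 58.9 / 2788.3 = 2.11% ≈ 2.1%

2.1%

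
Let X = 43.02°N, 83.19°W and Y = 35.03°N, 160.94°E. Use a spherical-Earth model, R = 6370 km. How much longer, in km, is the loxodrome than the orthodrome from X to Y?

855 km

Great circle: cos σ = sin φ₁ sin φ₂ + cos φ₁ cos φ₂ cos Δλ,  σ = 1.4400 rad → d_gc = 9173.0 km
Rhumb line: Δψ = -0.1798, q = Δφ/Δψ = 0.7754, d_rh = R√(Δφ²+q²Δλ²) = 10028.4 km
Excess = 10028.4 − 9173.0 = 855.4 ≈ 855 km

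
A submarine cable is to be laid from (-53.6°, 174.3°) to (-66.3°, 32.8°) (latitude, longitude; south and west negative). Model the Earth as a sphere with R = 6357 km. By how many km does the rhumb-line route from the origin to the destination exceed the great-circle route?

Great circle: cos σ = sin φ₁ sin φ₂ + cos φ₁ cos φ₂ cos Δλ,  σ = 0.9880 rad → d_gc = 6280.9 km
Rhumb line: Δψ = -0.4491, q = Δφ/Δψ = 0.4935, d_rh = R√(Δφ²+q²Δλ²) = 7875.0 km
Excess = 7875.0 − 6280.9 = 1594.1 ≈ 1594 km

1594 km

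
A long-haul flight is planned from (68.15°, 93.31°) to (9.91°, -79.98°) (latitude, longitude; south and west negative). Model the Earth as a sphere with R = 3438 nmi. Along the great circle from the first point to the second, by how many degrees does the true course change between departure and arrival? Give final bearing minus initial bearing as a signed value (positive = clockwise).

Initial bearing θ₁ = atan2(sin Δλ cos φ₂, cos φ₁ sin φ₂ − sin φ₁ cos φ₂ cos Δλ) = 353.25°
Final bearing θ₂ = (initial bearing from the destination back to the start) + 180° = 182.55°
Δθ = θ₂ − θ₁ = -170.7°

-170.7°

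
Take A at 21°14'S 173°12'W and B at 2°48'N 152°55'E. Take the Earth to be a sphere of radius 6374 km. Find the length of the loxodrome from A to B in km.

Rhumb course C = atan2(Δλ, Δψ) with Δψ = ln[tan(π/4+φ₂/2)/tan(π/4+φ₁/2)] = +0.4283, Δλ = -0.5914 → C = 305.91°
d = R·|Δφ| / |cos C| = 6374·0.41946 / 0.58654 = 4558 km

4558 km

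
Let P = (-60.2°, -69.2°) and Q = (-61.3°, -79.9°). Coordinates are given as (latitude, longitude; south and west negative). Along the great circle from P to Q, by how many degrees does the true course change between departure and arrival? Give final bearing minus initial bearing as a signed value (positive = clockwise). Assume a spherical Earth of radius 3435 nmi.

Initial bearing θ₁ = atan2(sin Δλ cos φ₂, cos φ₁ sin φ₂ − sin φ₁ cos φ₂ cos Δλ) = 253.48°
Final bearing θ₂ = (initial bearing from the destination back to the start) + 180° = 262.82°
Δθ = θ₂ − θ₁ = +9.3°

+9.3°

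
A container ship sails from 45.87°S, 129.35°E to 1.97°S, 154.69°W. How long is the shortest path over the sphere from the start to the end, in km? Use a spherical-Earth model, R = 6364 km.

cos σ = sin φ₁ sin φ₂ + cos φ₁ cos φ₂ cos Δλ
      = sin(-45.87°)sin(-1.97°) + cos(-45.87°)cos(-1.97°)cos(75.96°) = 0.1935
σ = 78.843° → d = Rσ = 6364·1.37607 = 8757 km

8757 km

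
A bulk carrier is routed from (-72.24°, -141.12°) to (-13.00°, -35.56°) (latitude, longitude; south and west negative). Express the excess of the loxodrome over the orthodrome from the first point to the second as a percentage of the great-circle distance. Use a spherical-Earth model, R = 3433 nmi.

8.8%

Great circle: σ = 1.4359 rad → d_gc = Rσ = 4929.4 nmi
Rhumb: Δφ = +1.0339, Δλ = +1.8424, Δψ = +1.6275, q = Δφ/Δψ = 0.6353 → d_rh = R√(Δφ²+q²Δλ²) = 5361.3 nmi
Excess = (5361.3 − 4929.4) / 4929.4 = 431.9 / 4929.4 = 8.76% ≈ 8.8%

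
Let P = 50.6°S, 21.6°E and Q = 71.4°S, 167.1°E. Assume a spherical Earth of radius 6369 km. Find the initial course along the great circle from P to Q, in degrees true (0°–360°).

167.3°

θ = atan2( sin Δλ·cos φ₂ ,  cos φ₁ sin φ₂ − sin φ₁ cos φ₂ cos Δλ )
  = atan2(+0.1807, -0.8047) = 167.35°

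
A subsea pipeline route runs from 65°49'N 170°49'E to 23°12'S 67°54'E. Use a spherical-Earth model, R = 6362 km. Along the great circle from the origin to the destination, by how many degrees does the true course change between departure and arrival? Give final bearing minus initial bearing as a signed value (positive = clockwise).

-65.2°

At departure: θ₁ = atan2(sin Δλ cos φ₂, cos φ₁ sin φ₂ − sin φ₁ cos φ₂ cos Δλ) = 271.67°
At arrival: θ₂ = atan2(sin Δλ cos φ₁, −cos φ₂ sin φ₁ + sin φ₂ cos φ₁ cos Δλ) = 206.46°
Δθ = θ₂ − θ₁ = -65.2°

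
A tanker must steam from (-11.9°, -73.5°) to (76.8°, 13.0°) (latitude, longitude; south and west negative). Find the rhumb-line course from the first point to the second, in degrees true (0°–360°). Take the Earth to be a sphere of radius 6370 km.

32.5°

Δψ = ln[tan(π/4+φ₂/2)/tan(π/4+φ₁/2)] = +2.3659
Δλ = +1.5097 rad (taken the short way round)
course = atan2(Δλ, Δψ) = 32.54°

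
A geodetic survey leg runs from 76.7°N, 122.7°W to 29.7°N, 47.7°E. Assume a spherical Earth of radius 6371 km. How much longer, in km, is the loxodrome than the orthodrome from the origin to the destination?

2834 km

Great circle: cos σ = sin φ₁ sin φ₂ + cos φ₁ cos φ₂ cos Δλ,  σ = 1.2816 rad → d_gc = 8165.4 km
Rhumb line: Δψ = -1.6058, q = Δφ/Δψ = 0.5108, d_rh = R√(Δφ²+q²Δλ²) = 10999.8 km
Excess = 10999.8 − 8165.4 = 2834.4 ≈ 2834 km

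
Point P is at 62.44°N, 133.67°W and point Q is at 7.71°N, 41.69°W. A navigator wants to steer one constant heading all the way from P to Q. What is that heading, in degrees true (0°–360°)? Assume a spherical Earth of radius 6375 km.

Meridional parts: M(φ₁)=+1.4055, M(φ₂)=+0.1350 → ΔM = -1.2705;  Δλ = +1.6054 rad
tan C = Δλ / ΔM = -1.2636 → C = 128.36°

128.4°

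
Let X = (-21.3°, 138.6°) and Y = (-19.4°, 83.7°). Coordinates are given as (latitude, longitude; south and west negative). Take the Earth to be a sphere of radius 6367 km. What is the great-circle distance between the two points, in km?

5695 km

cos σ = sin φ₁ sin φ₂ + cos φ₁ cos φ₂ cos Δλ
      = sin(-21.30°)sin(-19.40°) + cos(-21.30°)cos(-19.40°)cos(-54.90°) = 0.6260
σ = 51.247° → d = Rσ = 6367·0.89442 = 5695 km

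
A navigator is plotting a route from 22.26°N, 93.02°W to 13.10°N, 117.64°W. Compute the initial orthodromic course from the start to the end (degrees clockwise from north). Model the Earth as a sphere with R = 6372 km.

N = sin Δλ·cos φ₂ = -0.4058;  D = cos φ₁ sin φ₂ − sin φ₁ cos φ₂ cos Δλ = -0.1257
initial course = atan2(N, D) = 252.79°

252.8°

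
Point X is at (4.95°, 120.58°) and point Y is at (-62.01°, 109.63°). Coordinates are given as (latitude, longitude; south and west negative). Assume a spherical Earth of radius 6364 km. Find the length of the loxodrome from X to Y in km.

Δψ = ln[tan(π/4+φ₂/2)/tan(π/4+φ₁/2)] = -1.4759;  Δφ = -1.1687 rad,  Δλ = -0.1911 rad
q = Δφ/Δψ = 0.7919
d = R·√(Δφ² + q²Δλ²) = 6364·1.17843 = 7500 km

7500 km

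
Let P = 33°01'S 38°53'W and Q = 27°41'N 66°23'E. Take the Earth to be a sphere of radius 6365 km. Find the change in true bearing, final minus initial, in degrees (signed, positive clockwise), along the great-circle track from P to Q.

At departure: θ₁ = atan2(sin Δλ cos φ₂, cos φ₁ sin φ₂ − sin φ₁ cos φ₂ cos Δλ) = 72.92°
At arrival: θ₂ = atan2(sin Δλ cos φ₁, −cos φ₂ sin φ₁ + sin φ₂ cos φ₁ cos Δλ) = 64.84°
Δθ = θ₂ − θ₁ = -8.1°

-8.1°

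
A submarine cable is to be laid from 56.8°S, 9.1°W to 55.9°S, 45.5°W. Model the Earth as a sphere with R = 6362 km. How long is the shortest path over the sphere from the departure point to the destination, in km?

cos σ = sin φ₁ sin φ₂ + cos φ₁ cos φ₂ cos Δλ
      = sin(-56.80°)sin(-55.90°) + cos(-56.80°)cos(-55.90°)cos(-36.40°) = 0.9400
σ = 19.951° → d = Rσ = 6362·0.34822 = 2215 km

2215 km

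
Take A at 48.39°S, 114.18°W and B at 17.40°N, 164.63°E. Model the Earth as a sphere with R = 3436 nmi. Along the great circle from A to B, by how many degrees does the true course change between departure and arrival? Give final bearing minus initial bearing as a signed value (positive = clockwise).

+30.5°

Initial bearing θ₁ = atan2(sin Δλ cos φ₂, cos φ₁ sin φ₂ − sin φ₁ cos φ₂ cos Δλ) = 288.08°
Final bearing θ₂ = (initial bearing from the destination back to the start) + 180° = 318.58°
Δθ = θ₂ − θ₁ = +30.5°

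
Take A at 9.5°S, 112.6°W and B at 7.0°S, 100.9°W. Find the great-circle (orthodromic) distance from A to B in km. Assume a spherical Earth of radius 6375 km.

cos σ = sin φ₁ sin φ₂ + cos φ₁ cos φ₂ cos Δλ
      = sin(-9.50°)sin(-7.00°) + cos(-9.50°)cos(-7.00°)cos(11.70°) = 0.9787
σ = 11.844° → d = Rσ = 6375·0.20672 = 1318 km

1318 km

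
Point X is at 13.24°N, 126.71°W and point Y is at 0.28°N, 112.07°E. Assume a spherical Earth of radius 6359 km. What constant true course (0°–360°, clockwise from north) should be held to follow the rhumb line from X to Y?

263.8°

Meridional parts: M(φ₁)=+0.2332, M(φ₂)=+0.0049 → ΔM = -0.2283;  Δλ = -2.1157 rad
tan C = Δλ / ΔM = +9.2680 → C = 263.84°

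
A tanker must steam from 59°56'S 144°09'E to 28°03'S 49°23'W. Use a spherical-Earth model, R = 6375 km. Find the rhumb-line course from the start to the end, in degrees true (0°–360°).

Δψ = ln[tan(π/4+φ₂/2)/tan(π/4+φ₁/2)] = +0.8043
Δλ = +2.9054 rad (taken the short way round)
course = atan2(Δλ, Δψ) = 74.53°

74.5°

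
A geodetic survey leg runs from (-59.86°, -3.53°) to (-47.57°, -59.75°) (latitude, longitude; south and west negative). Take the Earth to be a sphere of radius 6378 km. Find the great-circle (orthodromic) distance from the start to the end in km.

3812 km

cos σ = sin φ₁ sin φ₂ + cos φ₁ cos φ₂ cos Δλ
      = sin(-59.86°)sin(-47.57°) + cos(-59.86°)cos(-47.57°)cos(-56.22°) = 0.8267
σ = 34.242° → d = Rσ = 6378·0.59763 = 3812 km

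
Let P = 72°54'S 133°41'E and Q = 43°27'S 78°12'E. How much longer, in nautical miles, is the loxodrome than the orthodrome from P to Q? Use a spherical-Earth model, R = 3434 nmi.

69 nmi

Great circle: cos σ = sin φ₁ sin φ₂ + cos φ₁ cos φ₂ cos Δλ,  σ = 0.6789 rad → d_gc = 2331.26 nmi
Rhumb line: Δψ = +1.0512, q = Δφ/Δψ = 0.4890, d_rh = R√(Δφ²+q²Δλ²) = 2399.84 nmi
Excess = 2399.84 − 2331.26 = 68.58 ≈ 69 nmi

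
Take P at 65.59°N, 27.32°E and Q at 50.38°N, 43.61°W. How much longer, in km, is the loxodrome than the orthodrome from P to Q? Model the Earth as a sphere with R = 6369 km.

Great circle: cos σ = sin φ₁ sin φ₂ + cos φ₁ cos φ₂ cos Δλ,  σ = 0.6640 rad → d_gc = 4229.0 km
Rhumb line: Δψ = -0.5101, q = Δφ/Δψ = 0.5205, d_rh = R√(Δφ²+q²Δλ²) = 4438.3 km
Excess = 4438.3 − 4229.0 = 209.3 ≈ 209 km

209 km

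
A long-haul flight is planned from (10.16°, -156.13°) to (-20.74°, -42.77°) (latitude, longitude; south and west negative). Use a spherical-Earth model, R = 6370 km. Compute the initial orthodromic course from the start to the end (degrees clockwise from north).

θ = atan2( sin Δλ·cos φ₂ ,  cos φ₁ sin φ₂ − sin φ₁ cos φ₂ cos Δλ )
  = atan2(+0.8585, -0.2832) = 108.25°

108.3°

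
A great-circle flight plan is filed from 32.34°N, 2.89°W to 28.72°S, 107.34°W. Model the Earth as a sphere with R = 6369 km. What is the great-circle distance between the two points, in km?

12920 km

Haversine: a = sin²(Δφ/2)+cos φ₁ cos φ₂ sin²(Δλ/2) = 0.72097;  σ = 2·atan2(√a,√(1−a))
σ = 116.228° → d = Rσ = 6369·2.02857 = 12920 km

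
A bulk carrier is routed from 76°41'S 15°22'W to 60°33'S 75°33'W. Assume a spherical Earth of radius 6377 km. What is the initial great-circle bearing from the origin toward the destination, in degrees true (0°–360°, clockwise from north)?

θ = atan2( sin Δλ·cos φ₂ ,  cos φ₁ sin φ₂ − sin φ₁ cos φ₂ cos Δλ )
  = atan2(-0.4266, +0.0373) = 275.00°

275.0°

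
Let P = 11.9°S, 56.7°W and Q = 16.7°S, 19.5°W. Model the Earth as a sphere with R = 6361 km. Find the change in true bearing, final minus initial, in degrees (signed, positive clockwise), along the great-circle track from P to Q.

At departure: θ₁ = atan2(sin Δλ cos φ₂, cos φ₁ sin φ₂ − sin φ₁ cos φ₂ cos Δλ) = 102.07°
At arrival: θ₂ = atan2(sin Δλ cos φ₁, −cos φ₂ sin φ₁ + sin φ₂ cos φ₁ cos Δλ) = 92.56°
Δθ = θ₂ − θ₁ = -9.5°

-9.5°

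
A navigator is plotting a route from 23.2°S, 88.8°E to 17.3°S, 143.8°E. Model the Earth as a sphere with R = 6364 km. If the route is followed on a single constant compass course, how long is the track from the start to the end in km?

5766 km

Rhumb course C = atan2(Δλ, Δψ) with Δψ = ln[tan(π/4+φ₂/2)/tan(π/4+φ₁/2)] = +0.1098, Δλ = +0.9599 → C = 83.47°
d = R·|Δφ| / |cos C| = 6364·0.10297 / 0.11366 = 5766 km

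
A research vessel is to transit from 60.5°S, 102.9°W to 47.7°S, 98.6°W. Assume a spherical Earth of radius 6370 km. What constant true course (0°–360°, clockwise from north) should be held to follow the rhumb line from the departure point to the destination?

Δψ = ln[tan(π/4+φ₂/2)/tan(π/4+φ₁/2)] = +0.3849
Δλ = +0.0750 rad (taken the short way round)
course = atan2(Δλ, Δψ) = 11.03°

11.0°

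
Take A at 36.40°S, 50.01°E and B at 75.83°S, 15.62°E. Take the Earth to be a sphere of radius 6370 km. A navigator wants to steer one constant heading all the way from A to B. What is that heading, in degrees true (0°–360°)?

Meridional parts: M(φ₁)=-0.6829, M(φ₂)=-2.0851 → ΔM = -1.4022;  Δλ = -0.6002 rad
tan C = Δλ / ΔM = +0.4281 → C = 203.17°

203.2°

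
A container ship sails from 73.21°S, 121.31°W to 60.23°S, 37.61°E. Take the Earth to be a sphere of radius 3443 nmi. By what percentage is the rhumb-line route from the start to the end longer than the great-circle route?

Great circle: σ = 0.7993 rad → d_gc = Rσ = 2752.1 nmi
Rhumb: Δφ = +0.2265, Δλ = +2.7737, Δψ = +0.5884, q = Δφ/Δψ = 0.3850 → d_rh = R√(Δφ²+q²Δλ²) = 3758.7 nmi
Excess = (3758.7 − 2752.1) / 2752.1 = 1006.6 / 2752.1 = 36.58% ≈ 36.6%

36.6%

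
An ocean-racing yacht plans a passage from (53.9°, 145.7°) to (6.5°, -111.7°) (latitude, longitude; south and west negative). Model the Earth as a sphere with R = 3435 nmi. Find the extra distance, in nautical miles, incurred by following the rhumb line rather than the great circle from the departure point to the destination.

Great circle: cos σ = sin φ₁ sin φ₂ + cos φ₁ cos φ₂ cos Δλ,  σ = 1.6070 rad → d_gc = 5520.2 nmi
Rhumb line: Δψ = -1.0075, q = Δφ/Δψ = 0.8211, d_rh = R√(Δφ²+q²Δλ²) = 5795.3 nmi
Excess = 5795.3 − 5520.2 = 275.1 ≈ 275 nmi

275 nmi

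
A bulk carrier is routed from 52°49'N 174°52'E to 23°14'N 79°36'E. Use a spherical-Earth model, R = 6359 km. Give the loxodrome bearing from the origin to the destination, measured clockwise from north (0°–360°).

248.0°

Δψ = ln[tan(π/4+φ₂/2)/tan(π/4+φ₁/2)] = -0.6724
Δλ = -1.6627 rad (taken the short way round)
course = atan2(Δλ, Δψ) = 247.98°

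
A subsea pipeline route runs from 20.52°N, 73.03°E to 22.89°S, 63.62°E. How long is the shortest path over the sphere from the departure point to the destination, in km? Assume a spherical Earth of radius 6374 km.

cos σ = sin φ₁ sin φ₂ + cos φ₁ cos φ₂ cos Δλ
      = sin(20.52°)sin(-22.89°) + cos(20.52°)cos(-22.89°)cos(-9.41°) = 0.7148
σ = 44.370° → d = Rσ = 6374·0.77439 = 4936 km

4936 km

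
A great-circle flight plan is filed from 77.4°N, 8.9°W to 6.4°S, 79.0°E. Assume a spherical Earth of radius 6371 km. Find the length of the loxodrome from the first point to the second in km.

11178 km

Rhumb course C = atan2(Δλ, Δψ) with Δψ = ln[tan(π/4+φ₂/2)/tan(π/4+φ₁/2)] = -2.3156, Δλ = +1.5341 → C = 146.47°
d = R·|Δφ| / |cos C| = 6371·1.46259 / 0.83364 = 11178 km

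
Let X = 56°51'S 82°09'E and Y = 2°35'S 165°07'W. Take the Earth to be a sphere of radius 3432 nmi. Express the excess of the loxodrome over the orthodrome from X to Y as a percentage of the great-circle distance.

Great circle: σ = 1.7450 rad → d_gc = Rσ = 5989.0 nmi
Rhumb: Δφ = +0.9471, Δλ = +1.9676, Δψ = +1.1668, q = Δφ/Δψ = 0.8118 → d_rh = R√(Δφ²+q²Δλ²) = 6372.8 nmi
Excess = (6372.8 − 5989.0) / 5989.0 = 383.8 / 5989.0 = 6.41% ≈ 6.4%

6.4%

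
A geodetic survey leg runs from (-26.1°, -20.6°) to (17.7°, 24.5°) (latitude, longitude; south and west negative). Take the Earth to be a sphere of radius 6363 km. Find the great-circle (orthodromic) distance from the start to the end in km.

cos σ = sin φ₁ sin φ₂ + cos φ₁ cos φ₂ cos Δλ
      = sin(-26.10°)sin(17.70°) + cos(-26.10°)cos(17.70°)cos(45.10°) = 0.4701
σ = 61.957° → d = Rσ = 6363·1.08136 = 6881 km

6881 km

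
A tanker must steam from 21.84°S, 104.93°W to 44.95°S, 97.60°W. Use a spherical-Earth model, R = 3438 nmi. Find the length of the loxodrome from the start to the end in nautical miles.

Rhumb course C = atan2(Δλ, Δψ) with Δψ = ln[tan(π/4+φ₂/2)/tan(π/4+φ₁/2)] = -0.4894, Δλ = +0.1279 → C = 165.35°
d = R·|Δφ| / |cos C| = 3438·0.40335 / 0.96749 = 1433 nmi

1433 nmi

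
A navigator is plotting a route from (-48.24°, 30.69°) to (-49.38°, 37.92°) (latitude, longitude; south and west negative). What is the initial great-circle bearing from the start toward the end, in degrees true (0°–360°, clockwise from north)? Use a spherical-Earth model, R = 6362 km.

N = sin Δλ·cos φ₂ = +0.0819;  D = cos φ₁ sin φ₂ − sin φ₁ cos φ₂ cos Δλ = -0.0238
initial course = atan2(N, D) = 106.17°

106.2°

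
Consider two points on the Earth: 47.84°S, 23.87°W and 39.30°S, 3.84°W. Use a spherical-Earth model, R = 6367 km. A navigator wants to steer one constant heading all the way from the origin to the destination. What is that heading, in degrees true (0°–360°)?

Δψ = ln[tan(π/4+φ₂/2)/tan(π/4+φ₁/2)] = +0.2063
Δλ = +0.3496 rad (taken the short way round)
course = atan2(Δλ, Δψ) = 59.46°

59.5°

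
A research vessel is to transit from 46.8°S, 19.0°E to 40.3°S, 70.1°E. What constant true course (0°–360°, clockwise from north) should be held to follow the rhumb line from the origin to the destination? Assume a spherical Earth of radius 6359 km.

Meridional parts: M(φ₁)=-0.9265, M(φ₂)=-0.7698 → ΔM = +0.1568;  Δλ = +0.8919 rad
tan C = Δλ / ΔM = +5.6892 → C = 80.03°

80.0°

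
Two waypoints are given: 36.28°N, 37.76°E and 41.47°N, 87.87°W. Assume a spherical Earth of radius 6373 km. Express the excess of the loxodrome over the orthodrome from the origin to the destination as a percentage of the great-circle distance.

Great circle: σ = 1.5308 rad → d_gc = Rσ = 9755.8 km
Rhumb: Δφ = +0.0906, Δλ = -2.1927, Δψ = +0.1164, q = Δφ/Δψ = 0.7779 → d_rh = R√(Δφ²+q²Δλ²) = 10885.6 km
Excess = (10885.6 − 9755.8) / 9755.8 = 1129.8 / 9755.8 = 11.58% ≈ 11.6%

11.6%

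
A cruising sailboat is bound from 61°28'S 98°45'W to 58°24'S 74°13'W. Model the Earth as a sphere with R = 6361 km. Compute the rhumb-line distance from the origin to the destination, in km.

Δψ = ln[tan(π/4+φ₂/2)/tan(π/4+φ₁/2)] = +0.1069;  Δφ = +0.0535 rad,  Δλ = +0.4282 rad
q = Δφ/Δψ = 0.5006
d = R·√(Δφ² + q²Δλ²) = 6361·0.22093 = 1405 km

1405 km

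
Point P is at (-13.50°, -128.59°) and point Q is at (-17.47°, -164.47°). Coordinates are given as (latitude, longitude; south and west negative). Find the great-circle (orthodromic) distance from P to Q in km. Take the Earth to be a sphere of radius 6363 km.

Haversine: a = sin²(Δφ/2)+cos φ₁ cos φ₂ sin²(Δλ/2) = 0.08920;  σ = 2·atan2(√a,√(1−a))
σ = 34.755° → d = Rσ = 6363·0.60658 = 3860 km

3860 km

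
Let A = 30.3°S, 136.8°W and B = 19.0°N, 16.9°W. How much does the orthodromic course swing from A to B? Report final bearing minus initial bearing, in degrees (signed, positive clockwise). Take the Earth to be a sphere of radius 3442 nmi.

-21.2°

Initial bearing θ₁ = atan2(sin Δλ cos φ₂, cos φ₁ sin φ₂ − sin φ₁ cos φ₂ cos Δλ) = 86.98°
Final bearing θ₂ = (initial bearing from the destination back to the start) + 180° = 65.77°
Δθ = θ₂ − θ₁ = -21.2°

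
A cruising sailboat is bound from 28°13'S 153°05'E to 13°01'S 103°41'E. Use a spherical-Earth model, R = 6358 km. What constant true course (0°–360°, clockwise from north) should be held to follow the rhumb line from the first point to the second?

Δψ = ln[tan(π/4+φ₂/2)/tan(π/4+φ₁/2)] = +0.2845
Δλ = -0.8622 rad (taken the short way round)
course = atan2(Δλ, Δψ) = 288.26°

288.3°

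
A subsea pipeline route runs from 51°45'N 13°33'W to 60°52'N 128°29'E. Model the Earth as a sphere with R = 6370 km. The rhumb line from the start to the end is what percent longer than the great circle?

Great circle: σ = 1.1059 rad → d_gc = Rσ = 7044.4 km
Rhumb: Δφ = +0.1591, Δλ = +2.4789, Δψ = +0.2885, q = Δφ/Δψ = 0.5515 → d_rh = R√(Δφ²+q²Δλ²) = 8767.3 km
Excess = (8767.3 − 7044.4) / 7044.4 = 1722.9 / 7044.4 = 24.46% ≈ 24.5%

24.5%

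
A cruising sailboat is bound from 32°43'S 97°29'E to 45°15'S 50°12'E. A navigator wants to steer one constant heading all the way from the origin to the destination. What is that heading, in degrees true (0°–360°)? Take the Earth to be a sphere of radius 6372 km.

Δψ = ln[tan(π/4+φ₂/2)/tan(π/4+φ₁/2)] = -0.2827
Δλ = -0.8252 rad (taken the short way round)
course = atan2(Δλ, Δψ) = 251.09°

251.1°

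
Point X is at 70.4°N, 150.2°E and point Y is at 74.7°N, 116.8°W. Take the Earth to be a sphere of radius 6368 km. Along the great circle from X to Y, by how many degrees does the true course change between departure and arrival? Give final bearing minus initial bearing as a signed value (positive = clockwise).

At departure: θ₁ = atan2(sin Δλ cos φ₂, cos φ₁ sin φ₂ − sin φ₁ cos φ₂ cos Δλ) = 38.06°
At arrival: θ₂ = atan2(sin Δλ cos φ₁, −cos φ₂ sin φ₁ + sin φ₂ cos φ₁ cos Δλ) = 128.40°
Δθ = θ₂ − θ₁ = +90.3°

+90.3°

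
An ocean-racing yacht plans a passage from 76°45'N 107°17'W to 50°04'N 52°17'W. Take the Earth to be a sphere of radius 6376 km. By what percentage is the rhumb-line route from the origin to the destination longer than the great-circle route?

3.1%

Great circle: σ = 0.5903 rad → d_gc = Rσ = 3763.8 km
Rhumb: Δφ = -0.4657, Δλ = +0.9599, Δψ = -1.1404, q = Δφ/Δψ = 0.4084 → d_rh = R√(Δφ²+q²Δλ²) = 3881.3 km
Excess = (3881.3 − 3763.8) / 3763.8 = 117.5 / 3763.8 = 3.12% ≈ 3.1%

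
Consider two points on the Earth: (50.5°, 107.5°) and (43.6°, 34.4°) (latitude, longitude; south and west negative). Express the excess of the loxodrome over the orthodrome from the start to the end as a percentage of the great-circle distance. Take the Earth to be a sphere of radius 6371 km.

Great circle: σ = 0.8419 rad → d_gc = Rσ = 5363.9 km
Rhumb: Δφ = -0.1204, Δλ = -1.2758, Δψ = -0.1771, q = Δφ/Δψ = 0.6800 → d_rh = R√(Δφ²+q²Δλ²) = 5580.2 km
Excess = (5580.2 − 5363.9) / 5363.9 = 216.3 / 5363.9 = 4.03% ≈ 4.0%

4.0%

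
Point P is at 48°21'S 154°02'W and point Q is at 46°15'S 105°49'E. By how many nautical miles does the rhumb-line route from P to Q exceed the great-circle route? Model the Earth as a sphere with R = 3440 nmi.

Great circle: cos σ = sin φ₁ sin φ₂ + cos φ₁ cos φ₂ cos Δλ,  σ = 1.0942 rad → d_gc = 3764.0 nmi
Rhumb line: Δψ = +0.0541, q = Δφ/Δψ = 0.6780, d_rh = R√(Δφ²+q²Δλ²) = 4078.9 nmi
Excess = 4078.9 − 3764.0 = 314.9 ≈ 315 nmi

315 nmi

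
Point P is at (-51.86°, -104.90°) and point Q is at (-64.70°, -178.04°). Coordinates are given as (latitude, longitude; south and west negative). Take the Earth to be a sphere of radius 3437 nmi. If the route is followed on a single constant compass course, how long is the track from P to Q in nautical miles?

2403 nmi

Rhumb course C = atan2(Δλ, Δψ) with Δψ = ln[tan(π/4+φ₂/2)/tan(π/4+φ₁/2)] = -0.4319, Δλ = -1.2765 → C = 251.31°
d = R·|Δφ| / |cos C| = 3437·0.22410 / 0.32051 = 2403 nmi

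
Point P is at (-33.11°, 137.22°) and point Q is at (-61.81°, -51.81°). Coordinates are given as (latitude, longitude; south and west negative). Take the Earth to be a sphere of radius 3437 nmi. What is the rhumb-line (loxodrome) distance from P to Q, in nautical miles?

Rhumb course C = atan2(Δλ, Δψ) with Δψ = ln[tan(π/4+φ₂/2)/tan(π/4+φ₁/2)] = -0.7689, Δλ = +2.9840 → C = 104.45°
d = R·|Δφ| / |cos C| = 3437·0.50091 / 0.24953 = 6899 nmi

6899 nmi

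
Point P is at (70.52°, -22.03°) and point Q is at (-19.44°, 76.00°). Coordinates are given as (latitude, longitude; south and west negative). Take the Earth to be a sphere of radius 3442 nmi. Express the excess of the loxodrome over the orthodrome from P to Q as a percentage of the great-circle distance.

Great circle: σ = 1.9366 rad → d_gc = Rσ = 6665.8 nmi
Rhumb: Δφ = -1.5701, Δλ = +1.7109, Δψ = -2.1083, q = Δφ/Δψ = 0.7447 → d_rh = R√(Δφ²+q²Δλ²) = 6960.0 nmi
Excess = (6960.0 − 6665.8) / 6665.8 = 294.2 / 6665.8 = 4.41% ≈ 4.4%

4.4%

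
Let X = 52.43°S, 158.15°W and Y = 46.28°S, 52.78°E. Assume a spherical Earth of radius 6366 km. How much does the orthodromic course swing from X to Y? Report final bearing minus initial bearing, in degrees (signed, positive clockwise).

Initial bearing θ₁ = atan2(sin Δλ cos φ₂, cos φ₁ sin φ₂ − sin φ₁ cos φ₂ cos Δλ) = 201.31°
Final bearing θ₂ = (initial bearing from the destination back to the start) + 180° = 341.30°
Δθ = θ₂ − θ₁ = +140.0°

+140.0°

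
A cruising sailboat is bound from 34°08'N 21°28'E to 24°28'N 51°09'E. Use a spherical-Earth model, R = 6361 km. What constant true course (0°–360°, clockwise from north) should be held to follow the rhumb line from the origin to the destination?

110.5°

Meridional parts: M(φ₁)=+0.6345, M(φ₂)=+0.4406 → ΔM = -0.1938;  Δλ = +0.5181 rad
tan C = Δλ / ΔM = -2.6727 → C = 110.51°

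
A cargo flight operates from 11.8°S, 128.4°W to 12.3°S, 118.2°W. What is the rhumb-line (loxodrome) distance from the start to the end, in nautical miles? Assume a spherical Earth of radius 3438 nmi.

599 nmi

Rhumb course C = atan2(Δλ, Δψ) with Δψ = ln[tan(π/4+φ₂/2)/tan(π/4+φ₁/2)] = -0.0089, Δλ = +0.1780 → C = 92.87°
d = R·|Δφ| / |cos C| = 3438·0.00873 / 0.05006 = 599 nmi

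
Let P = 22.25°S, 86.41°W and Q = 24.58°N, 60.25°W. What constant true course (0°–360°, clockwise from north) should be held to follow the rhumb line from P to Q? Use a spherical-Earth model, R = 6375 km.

28.5°

Meridional parts: M(φ₁)=-0.3985, M(φ₂)=+0.4428 → ΔM = +0.8413;  Δλ = +0.4566 rad
tan C = Δλ / ΔM = +0.5427 → C = 28.49°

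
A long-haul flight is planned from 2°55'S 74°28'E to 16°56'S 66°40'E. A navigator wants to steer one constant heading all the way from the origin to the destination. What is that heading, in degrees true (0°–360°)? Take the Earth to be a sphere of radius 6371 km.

208.7°

Δψ = ln[tan(π/4+φ₂/2)/tan(π/4+φ₁/2)] = -0.2490
Δλ = -0.1361 rad (taken the short way round)
course = atan2(Δλ, Δψ) = 208.67°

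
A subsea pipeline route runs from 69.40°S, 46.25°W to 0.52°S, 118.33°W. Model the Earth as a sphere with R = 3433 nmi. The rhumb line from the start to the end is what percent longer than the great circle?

Great circle: σ = 1.4538 rad → d_gc = Rσ = 4990.8 nmi
Rhumb: Δφ = +1.2022, Δλ = -1.2580, Δψ = +1.6962, q = Δφ/Δψ = 0.7088 → d_rh = R√(Δφ²+q²Δλ²) = 5138.4 nmi
Excess = (5138.4 − 4990.8) / 4990.8 = 147.6 / 4990.8 = 2.96% ≈ 3.0%

3.0%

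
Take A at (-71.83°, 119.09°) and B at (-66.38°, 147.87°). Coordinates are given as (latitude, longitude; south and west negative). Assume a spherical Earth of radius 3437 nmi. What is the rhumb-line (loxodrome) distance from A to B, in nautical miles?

Rhumb course C = atan2(Δλ, Δψ) with Δψ = ln[tan(π/4+φ₂/2)/tan(π/4+φ₁/2)] = +0.2682, Δλ = +0.5023 → C = 61.90°
d = R·|Δφ| / |cos C| = 3437·0.09512 / 0.47100 = 694 nmi

694 nmi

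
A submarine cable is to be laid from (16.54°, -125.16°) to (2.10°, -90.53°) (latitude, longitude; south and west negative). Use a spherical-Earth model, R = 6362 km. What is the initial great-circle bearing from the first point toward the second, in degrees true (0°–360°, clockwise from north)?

109.3°

N = sin Δλ·cos φ₂ = +0.5679;  D = cos φ₁ sin φ₂ − sin φ₁ cos φ₂ cos Δλ = -0.1990
initial course = atan2(N, D) = 109.31°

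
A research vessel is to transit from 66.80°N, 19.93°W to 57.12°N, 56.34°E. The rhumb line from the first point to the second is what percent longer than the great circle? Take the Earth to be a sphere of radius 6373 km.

Great circle: σ = 0.6047 rad → d_gc = Rσ = 3853.9 km
Rhumb: Δφ = -0.1689, Δλ = +1.3312, Δψ = -0.3629, q = Δφ/Δψ = 0.4655 → d_rh = R√(Δφ²+q²Δλ²) = 4093.6 km
Excess = (4093.6 − 3853.9) / 3853.9 = 239.7 / 3853.9 = 6.22% ≈ 6.2%

6.2%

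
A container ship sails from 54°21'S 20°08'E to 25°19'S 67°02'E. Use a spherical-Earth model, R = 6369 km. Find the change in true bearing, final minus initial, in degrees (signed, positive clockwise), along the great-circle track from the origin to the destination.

-32.0°

Initial bearing θ₁ = atan2(sin Δλ cos φ₂, cos φ₁ sin φ₂ − sin φ₁ cos φ₂ cos Δλ) = 69.05°
Final bearing θ₂ = (initial bearing from the destination back to the start) + 180° = 37.02°
Δθ = θ₂ − θ₁ = -32.0°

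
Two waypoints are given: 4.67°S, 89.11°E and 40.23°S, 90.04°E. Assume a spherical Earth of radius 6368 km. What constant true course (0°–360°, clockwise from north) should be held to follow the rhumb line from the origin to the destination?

178.6°

Meridional parts: M(φ₁)=-0.0816, M(φ₂)=-0.7682 → ΔM = -0.6866;  Δλ = +0.0162 rad
tan C = Δλ / ΔM = -0.0236 → C = 178.65°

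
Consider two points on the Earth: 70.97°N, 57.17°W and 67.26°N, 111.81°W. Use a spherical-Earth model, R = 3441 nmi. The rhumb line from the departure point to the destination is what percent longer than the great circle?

3.4%

Great circle: σ = 0.3338 rad → d_gc = Rσ = 1148.6 nmi
Rhumb: Δφ = -0.0648, Δλ = -0.9536, Δψ = -0.1821, q = Δφ/Δψ = 0.3556 → d_rh = R√(Δφ²+q²Δλ²) = 1187.9 nmi
Excess = (1187.9 − 1148.6) / 1148.6 = 39.3 / 1148.6 = 3.42% ≈ 3.4%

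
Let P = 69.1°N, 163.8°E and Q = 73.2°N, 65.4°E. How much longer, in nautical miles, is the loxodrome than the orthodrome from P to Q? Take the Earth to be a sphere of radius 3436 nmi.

Great circle: cos σ = sin φ₁ sin φ₂ + cos φ₁ cos φ₂ cos Δλ,  σ = 0.4965 rad → d_gc = 1705.9 nmi
Rhumb line: Δψ = +0.2223, q = Δφ/Δψ = 0.3218, d_rh = R√(Δφ²+q²Δλ²) = 1915.0 nmi
Excess = 1915.0 − 1705.9 = 209.1 ≈ 209 nmi

209 nmi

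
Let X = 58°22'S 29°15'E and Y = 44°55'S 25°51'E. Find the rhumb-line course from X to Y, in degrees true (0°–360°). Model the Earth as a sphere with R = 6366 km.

351.2°

Meridional parts: M(φ₁)=-1.2613, M(φ₂)=-0.8793 → ΔM = +0.3820;  Δλ = -0.0593 rad
tan C = Δλ / ΔM = -0.1554 → C = 351.17°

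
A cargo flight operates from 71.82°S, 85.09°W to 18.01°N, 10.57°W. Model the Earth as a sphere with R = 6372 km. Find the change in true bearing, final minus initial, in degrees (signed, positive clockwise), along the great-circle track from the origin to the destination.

-51.8°

Initial bearing θ₁ = atan2(sin Δλ cos φ₂, cos φ₁ sin φ₂ − sin φ₁ cos φ₂ cos Δλ) = 69.78°
Final bearing θ₂ = (initial bearing from the destination back to the start) + 180° = 17.93°
Δθ = θ₂ − θ₁ = -51.8°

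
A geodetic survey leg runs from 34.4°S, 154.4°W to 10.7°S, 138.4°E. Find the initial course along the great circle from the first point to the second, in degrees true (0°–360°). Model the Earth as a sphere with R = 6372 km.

θ = atan2( sin Δλ·cos φ₂ ,  cos φ₁ sin φ₂ − sin φ₁ cos φ₂ cos Δλ )
  = atan2(-0.9058, +0.0619) = 273.91°

273.9°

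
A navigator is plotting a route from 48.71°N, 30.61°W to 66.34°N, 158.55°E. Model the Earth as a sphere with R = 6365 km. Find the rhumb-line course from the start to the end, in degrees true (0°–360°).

281.1°

Meridional parts: M(φ₁)=+0.9761, M(φ₂)=+1.5632 → ΔM = +0.5871;  Δλ = -2.9817 rad
tan C = Δλ / ΔM = -5.0786 → C = 281.14°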